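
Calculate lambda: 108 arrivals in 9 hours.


lambda = total arrivals / time = 108 / 9 = 12.0 per hour

12.0 per hour


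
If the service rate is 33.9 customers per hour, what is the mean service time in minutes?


Mean service time = 60/mu = 60/33.9 = 1.77 minutes

1.77 minutes


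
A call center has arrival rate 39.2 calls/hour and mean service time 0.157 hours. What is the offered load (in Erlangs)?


Offered load a = lambda * E[S] = 39.2 * 0.157 = 6.15 Erlangs

6.15 Erlangs


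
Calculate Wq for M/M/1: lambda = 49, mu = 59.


rho = 49/59; Wq = rho/(mu - lambda) = 0.0831 hours

0.0831 hours


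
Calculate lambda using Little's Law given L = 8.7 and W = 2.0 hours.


lambda = L / W = 8.7 / 2.0 = 4.35 per hour

4.35 per hour


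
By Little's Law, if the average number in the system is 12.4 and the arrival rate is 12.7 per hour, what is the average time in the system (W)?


W = L / lambda = 12.4 / 12.7 = 0.9764 hours

0.9764 hours


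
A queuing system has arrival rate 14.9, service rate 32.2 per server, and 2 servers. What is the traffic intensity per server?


rho = lambda / (c * mu) = 14.9 / (2 * 32.2) = 0.2314

0.2314


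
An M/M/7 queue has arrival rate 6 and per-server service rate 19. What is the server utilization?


rho = lambda/(c*mu) = 6/(7*19) = 0.0451

0.0451


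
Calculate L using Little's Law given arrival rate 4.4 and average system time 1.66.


L = lambda * W = 4.4 * 1.66 = 7.3

7.3


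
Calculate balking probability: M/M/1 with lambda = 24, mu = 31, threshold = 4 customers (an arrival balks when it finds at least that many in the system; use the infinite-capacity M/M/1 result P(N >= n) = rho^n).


P(N >= 4) = rho^4 = (24/31)^4 = 0.3593

0.3593


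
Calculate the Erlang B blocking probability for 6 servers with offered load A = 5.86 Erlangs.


B(N,A) = (A^N/N!) / sum(A^k/k!, k=0..N) with N=6, A=5.86 = 0.255

0.255


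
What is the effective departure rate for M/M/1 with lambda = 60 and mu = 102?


For a stable queue (lambda < mu), throughput = lambda = 60 per hour

60 per hour


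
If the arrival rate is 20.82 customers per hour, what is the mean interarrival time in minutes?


Mean interarrival time = 60/lambda = 60/20.82 = 2.88 minutes

2.88 minutes


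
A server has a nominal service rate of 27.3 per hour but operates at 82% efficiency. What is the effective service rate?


Effective rate = mu * efficiency = 27.3 * 0.82 = 22.39 per hour

22.39 per hour


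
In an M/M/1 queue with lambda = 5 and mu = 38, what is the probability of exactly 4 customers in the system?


rho = 5/38; P(n) = (1-rho)*rho^n = (1-5/38)*(5/38)^4 = 0.0003

0.0003


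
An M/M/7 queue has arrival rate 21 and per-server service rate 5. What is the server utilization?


rho = lambda/(c*mu) = 21/(7*5) = 0.6

0.6


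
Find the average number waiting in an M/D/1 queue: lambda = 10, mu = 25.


M/D/1: Lq = rho^2 / (2*(1-rho)) where rho = 10/25; Lq = 0.13

0.13


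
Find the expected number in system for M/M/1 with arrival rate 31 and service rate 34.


rho = 31/34; L = rho/(1-rho) = 10.33

10.33


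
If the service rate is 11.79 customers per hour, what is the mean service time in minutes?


Mean service time = 60/mu = 60/11.79 = 5.09 minutes

5.09 minutes


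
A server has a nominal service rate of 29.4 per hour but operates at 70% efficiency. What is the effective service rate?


Effective rate = mu * efficiency = 29.4 * 0.7 = 20.58 per hour

20.58 per hour


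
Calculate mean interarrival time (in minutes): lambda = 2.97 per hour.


Mean interarrival time = 60/lambda = 60/2.97 = 20.2 minutes

20.2 minutes


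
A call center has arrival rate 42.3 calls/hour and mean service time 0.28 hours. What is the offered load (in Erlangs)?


Offered load a = lambda * E[S] = 42.3 * 0.28 = 11.84 Erlangs

11.84 Erlangs


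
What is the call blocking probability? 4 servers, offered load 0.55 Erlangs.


B(N,A) = (A^N/N!) / sum(A^k/k!, k=0..N) with N=4, A=0.55 = 0.0022

0.0022


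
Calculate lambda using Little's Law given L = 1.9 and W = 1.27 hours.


lambda = L / W = 1.9 / 1.27 = 1.5 per hour

1.5 per hour


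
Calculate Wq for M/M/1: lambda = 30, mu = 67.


rho = 30/67; Wq = rho/(mu - lambda) = 0.0121 hours

0.0121 hours


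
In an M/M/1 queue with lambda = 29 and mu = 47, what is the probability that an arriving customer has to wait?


P(wait) = rho = lambda/mu = 29/47 = 0.617

0.617


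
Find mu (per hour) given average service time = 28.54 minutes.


mu = 60 / avg_service_time = 60 / 28.54 = 2.1 per hour

2.1 per hour


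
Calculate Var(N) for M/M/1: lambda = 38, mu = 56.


rho = 38/56; Var(N) = rho/(1-rho)^2 = 6.57

6.57


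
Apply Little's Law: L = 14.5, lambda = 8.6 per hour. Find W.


W = L / lambda = 14.5 / 8.6 = 1.686 hours

1.686 hours


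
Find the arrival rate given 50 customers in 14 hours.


lambda = total arrivals / time = 50 / 14 = 3.57 per hour

3.57 per hour


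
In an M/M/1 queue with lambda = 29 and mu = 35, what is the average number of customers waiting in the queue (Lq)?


rho = 29/35; Lq = rho^2/(1-rho) = 4.0

4.0


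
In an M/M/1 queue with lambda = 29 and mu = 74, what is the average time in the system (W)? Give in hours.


W = 1/(mu - lambda) = 1/(74 - 29) = 0.0222 hours

0.0222 hours


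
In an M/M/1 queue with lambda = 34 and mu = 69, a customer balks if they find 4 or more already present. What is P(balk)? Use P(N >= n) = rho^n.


P(N >= 4) = rho^4 = (34/69)^4 = 0.059

0.059


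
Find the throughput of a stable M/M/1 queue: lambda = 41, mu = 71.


For a stable queue (lambda < mu), throughput = lambda = 41 per hour

41 per hour


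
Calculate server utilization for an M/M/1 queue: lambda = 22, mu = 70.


rho = lambda/mu = 22/70 = 0.3143

0.3143


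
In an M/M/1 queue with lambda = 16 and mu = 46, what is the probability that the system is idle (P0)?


P0 = 1 - rho = 1 - 16/46 = 0.6522

0.6522


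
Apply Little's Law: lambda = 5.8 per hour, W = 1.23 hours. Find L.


L = lambda * W = 5.8 * 1.23 = 7.13

7.13


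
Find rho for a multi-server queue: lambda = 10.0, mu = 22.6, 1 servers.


rho = lambda / (c * mu) = 10.0 / (1 * 22.6) = 0.4425

0.4425


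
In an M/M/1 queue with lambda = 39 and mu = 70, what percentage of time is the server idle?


Idle fraction = (1 - rho) * 100 = (1 - 39/70) * 100 = 44.3%

44.3%


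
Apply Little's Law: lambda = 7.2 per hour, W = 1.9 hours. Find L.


L = lambda * W = 7.2 * 1.9 = 13.68

13.68


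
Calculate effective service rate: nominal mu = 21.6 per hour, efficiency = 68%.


Effective rate = mu * efficiency = 21.6 * 0.68 = 14.69 per hour

14.69 per hour


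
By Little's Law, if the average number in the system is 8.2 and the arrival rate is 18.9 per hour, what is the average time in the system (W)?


W = L / lambda = 8.2 / 18.9 = 0.4339 hours

0.4339 hours


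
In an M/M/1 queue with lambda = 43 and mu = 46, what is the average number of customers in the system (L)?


rho = 43/46; L = rho/(1-rho) = 14.33

14.33


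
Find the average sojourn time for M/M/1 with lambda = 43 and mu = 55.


W = 1/(mu - lambda) = 1/(55 - 43) = 0.0833 hours

0.0833 hours


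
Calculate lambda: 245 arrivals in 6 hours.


lambda = total arrivals / time = 245 / 6 = 40.83 per hour

40.83 per hour


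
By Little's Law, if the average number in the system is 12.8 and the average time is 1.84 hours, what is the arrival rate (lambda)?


lambda = L / W = 12.8 / 1.84 = 6.96 per hour

6.96 per hour


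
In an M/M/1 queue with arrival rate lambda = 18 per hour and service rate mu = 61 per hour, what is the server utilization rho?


rho = lambda/mu = 18/61 = 0.2951

0.2951


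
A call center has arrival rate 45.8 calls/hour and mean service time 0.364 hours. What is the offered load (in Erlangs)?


Offered load a = lambda * E[S] = 45.8 * 0.364 = 16.67 Erlangs

16.67 Erlangs


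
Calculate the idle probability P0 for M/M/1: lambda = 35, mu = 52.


P0 = 1 - rho = 1 - 35/52 = 0.3269

0.3269


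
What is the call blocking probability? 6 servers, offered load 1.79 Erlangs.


B(N,A) = (A^N/N!) / sum(A^k/k!, k=0..N) with N=6, A=1.79 = 0.0076

0.0076


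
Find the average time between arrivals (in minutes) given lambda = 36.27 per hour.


Mean interarrival time = 60/lambda = 60/36.27 = 1.65 minutes

1.65 minutes


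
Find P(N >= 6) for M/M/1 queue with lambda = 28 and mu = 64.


P(N >= 6) = rho^6 = (28/64)^6 = 0.007

0.007


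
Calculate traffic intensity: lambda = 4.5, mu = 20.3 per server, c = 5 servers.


rho = lambda / (c * mu) = 4.5 / (5 * 20.3) = 0.0443

0.0443


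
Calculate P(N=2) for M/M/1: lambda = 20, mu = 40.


rho = 20/40; P(n) = (1-rho)*rho^n = (1-20/40)*(20/40)^2 = 0.125

0.125


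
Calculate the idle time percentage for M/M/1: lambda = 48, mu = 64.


Idle fraction = (1 - rho) * 100 = (1 - 48/64) * 100 = 25.0%

25.0%


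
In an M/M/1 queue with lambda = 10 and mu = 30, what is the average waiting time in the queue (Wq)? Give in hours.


rho = 10/30; Wq = rho/(mu - lambda) = 0.0167 hours

0.0167 hours


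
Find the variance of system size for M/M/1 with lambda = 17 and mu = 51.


rho = 17/51; Var(N) = rho/(1-rho)^2 = 0.75

0.75


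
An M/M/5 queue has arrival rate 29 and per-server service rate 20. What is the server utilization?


rho = lambda/(c*mu) = 29/(5*20) = 0.29

0.29


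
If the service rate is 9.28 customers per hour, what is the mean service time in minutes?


Mean service time = 60/mu = 60/9.28 = 6.47 minutes

6.47 minutes


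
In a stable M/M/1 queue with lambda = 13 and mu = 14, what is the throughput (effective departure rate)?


For a stable queue (lambda < mu), throughput = lambda = 13 per hour

13 per hour


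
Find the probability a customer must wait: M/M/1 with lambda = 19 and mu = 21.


P(wait) = rho = lambda/mu = 19/21 = 0.9048

0.9048


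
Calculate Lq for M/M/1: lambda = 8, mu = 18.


rho = 8/18; Lq = rho^2/(1-rho) = 0.36

0.36


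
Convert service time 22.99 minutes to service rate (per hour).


mu = 60 / avg_service_time = 60 / 22.99 = 2.61 per hour

2.61 per hour


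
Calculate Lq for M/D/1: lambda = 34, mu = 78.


M/D/1: Lq = rho^2 / (2*(1-rho)) where rho = 34/78; Lq = 0.17

0.17


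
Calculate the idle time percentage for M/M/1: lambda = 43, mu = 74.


Idle fraction = (1 - rho) * 100 = (1 - 43/74) * 100 = 41.9%

41.9%


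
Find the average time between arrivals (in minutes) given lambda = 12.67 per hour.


Mean interarrival time = 60/lambda = 60/12.67 = 4.74 minutes

4.74 minutes


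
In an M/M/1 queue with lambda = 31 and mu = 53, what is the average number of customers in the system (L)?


rho = 31/53; L = rho/(1-rho) = 1.41

1.41


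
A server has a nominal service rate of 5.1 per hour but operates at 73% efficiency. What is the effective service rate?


Effective rate = mu * efficiency = 5.1 * 0.73 = 3.72 per hour

3.72 per hour


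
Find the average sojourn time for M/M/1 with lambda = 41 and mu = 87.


W = 1/(mu - lambda) = 1/(87 - 41) = 0.0217 hours

0.0217 hours


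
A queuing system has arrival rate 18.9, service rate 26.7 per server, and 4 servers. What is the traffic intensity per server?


rho = lambda / (c * mu) = 18.9 / (4 * 26.7) = 0.177

0.177


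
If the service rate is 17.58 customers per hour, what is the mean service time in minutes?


Mean service time = 60/mu = 60/17.58 = 3.41 minutes

3.41 minutes


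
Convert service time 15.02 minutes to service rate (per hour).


mu = 60 / avg_service_time = 60 / 15.02 = 3.99 per hour

3.99 per hour


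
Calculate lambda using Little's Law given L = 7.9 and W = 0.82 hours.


lambda = L / W = 7.9 / 0.82 = 9.63 per hour

9.63 per hour


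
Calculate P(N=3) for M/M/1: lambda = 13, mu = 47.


rho = 13/47; P(n) = (1-rho)*rho^n = (1-13/47)*(13/47)^3 = 0.0153

0.0153


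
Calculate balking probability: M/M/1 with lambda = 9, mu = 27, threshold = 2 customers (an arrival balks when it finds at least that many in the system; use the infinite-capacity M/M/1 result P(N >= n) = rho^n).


P(N >= 2) = rho^2 = (9/27)^2 = 0.1111

0.1111


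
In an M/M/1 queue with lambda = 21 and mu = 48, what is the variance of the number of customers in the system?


rho = 21/48; Var(N) = rho/(1-rho)^2 = 1.38

1.38


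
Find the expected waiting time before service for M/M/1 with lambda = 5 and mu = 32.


rho = 5/32; Wq = rho/(mu - lambda) = 0.0058 hours

0.0058 hours


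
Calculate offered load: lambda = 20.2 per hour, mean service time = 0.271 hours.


Offered load a = lambda * E[S] = 20.2 * 0.271 = 5.47 Erlangs

5.47 Erlangs


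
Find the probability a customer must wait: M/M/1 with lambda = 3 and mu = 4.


P(wait) = rho = lambda/mu = 3/4 = 0.75

0.75


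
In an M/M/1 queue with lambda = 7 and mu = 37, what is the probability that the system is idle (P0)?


P0 = 1 - rho = 1 - 7/37 = 0.8108

0.8108


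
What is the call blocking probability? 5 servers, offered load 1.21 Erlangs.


B(N,A) = (A^N/N!) / sum(A^k/k!, k=0..N) with N=5, A=1.21 = 0.0065

0.0065


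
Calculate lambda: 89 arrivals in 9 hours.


lambda = total arrivals / time = 89 / 9 = 9.89 per hour

9.89 per hour


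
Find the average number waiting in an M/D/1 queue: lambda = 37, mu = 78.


M/D/1: Lq = rho^2 / (2*(1-rho)) where rho = 37/78; Lq = 0.21

0.21


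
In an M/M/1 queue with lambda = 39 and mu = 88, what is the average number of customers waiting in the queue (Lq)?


rho = 39/88; Lq = rho^2/(1-rho) = 0.35

0.35


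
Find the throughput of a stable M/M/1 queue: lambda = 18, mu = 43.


For a stable queue (lambda < mu), throughput = lambda = 18 per hour

18 per hour


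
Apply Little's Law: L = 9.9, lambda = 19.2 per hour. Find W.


W = L / lambda = 9.9 / 19.2 = 0.5156 hours

0.5156 hours


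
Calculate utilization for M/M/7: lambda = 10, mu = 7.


rho = lambda/(c*mu) = 10/(7*7) = 0.2041

0.2041


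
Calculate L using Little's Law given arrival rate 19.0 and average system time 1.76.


L = lambda * W = 19.0 * 1.76 = 33.44

33.44


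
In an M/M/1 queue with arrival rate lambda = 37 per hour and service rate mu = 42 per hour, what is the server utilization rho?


rho = lambda/mu = 37/42 = 0.881

0.881


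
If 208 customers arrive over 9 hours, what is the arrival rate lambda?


lambda = total arrivals / time = 208 / 9 = 23.11 per hour

23.11 per hour


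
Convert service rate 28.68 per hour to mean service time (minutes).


Mean service time = 60/mu = 60/28.68 = 2.09 minutes

2.09 minutes


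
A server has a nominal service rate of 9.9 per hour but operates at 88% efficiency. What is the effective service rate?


Effective rate = mu * efficiency = 9.9 * 0.88 = 8.71 per hour

8.71 per hour


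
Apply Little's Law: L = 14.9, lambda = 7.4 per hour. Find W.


W = L / lambda = 14.9 / 7.4 = 2.0135 hours

2.0135 hours


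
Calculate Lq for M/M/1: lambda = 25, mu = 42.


rho = 25/42; Lq = rho^2/(1-rho) = 0.88

0.88


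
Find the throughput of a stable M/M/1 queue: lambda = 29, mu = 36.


For a stable queue (lambda < mu), throughput = lambda = 29 per hour

29 per hour


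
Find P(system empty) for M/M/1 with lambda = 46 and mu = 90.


P0 = 1 - rho = 1 - 46/90 = 0.4889

0.4889


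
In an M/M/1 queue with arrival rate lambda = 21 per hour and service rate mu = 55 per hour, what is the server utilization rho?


rho = lambda/mu = 21/55 = 0.3818

0.3818


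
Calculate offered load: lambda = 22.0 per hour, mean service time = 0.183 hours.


Offered load a = lambda * E[S] = 22.0 * 0.183 = 4.03 Erlangs

4.03 Erlangs


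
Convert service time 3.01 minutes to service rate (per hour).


mu = 60 / avg_service_time = 60 / 3.01 = 19.93 per hour

19.93 per hour


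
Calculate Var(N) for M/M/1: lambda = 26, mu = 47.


rho = 26/47; Var(N) = rho/(1-rho)^2 = 2.77

2.77


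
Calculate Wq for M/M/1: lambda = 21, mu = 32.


rho = 21/32; Wq = rho/(mu - lambda) = 0.0597 hours

0.0597 hours


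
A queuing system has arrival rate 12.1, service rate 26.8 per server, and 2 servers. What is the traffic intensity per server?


rho = lambda / (c * mu) = 12.1 / (2 * 26.8) = 0.2257

0.2257


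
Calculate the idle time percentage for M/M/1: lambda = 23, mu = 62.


Idle fraction = (1 - rho) * 100 = (1 - 23/62) * 100 = 62.9%

62.9%


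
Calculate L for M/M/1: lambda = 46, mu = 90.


rho = 46/90; L = rho/(1-rho) = 1.05

1.05


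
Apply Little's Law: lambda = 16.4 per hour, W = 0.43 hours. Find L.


L = lambda * W = 16.4 * 0.43 = 7.05

7.05


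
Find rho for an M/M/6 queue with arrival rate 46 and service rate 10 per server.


rho = lambda/(c*mu) = 46/(6*10) = 0.7667

0.7667


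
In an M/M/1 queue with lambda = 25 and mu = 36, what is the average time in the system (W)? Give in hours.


W = 1/(mu - lambda) = 1/(36 - 25) = 0.0909 hours

0.0909 hours


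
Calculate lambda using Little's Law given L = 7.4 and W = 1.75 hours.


lambda = L / W = 7.4 / 1.75 = 4.23 per hour

4.23 per hour


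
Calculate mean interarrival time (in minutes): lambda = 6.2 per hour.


Mean interarrival time = 60/lambda = 60/6.2 = 9.68 minutes

9.68 minutes


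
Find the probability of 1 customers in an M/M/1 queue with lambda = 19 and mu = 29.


rho = 19/29; P(n) = (1-rho)*rho^n = (1-19/29)*(19/29)^1 = 0.2259

0.2259


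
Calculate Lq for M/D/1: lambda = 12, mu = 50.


M/D/1: Lq = rho^2 / (2*(1-rho)) where rho = 12/50; Lq = 0.04

0.04


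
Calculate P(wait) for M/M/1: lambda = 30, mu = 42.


P(wait) = rho = lambda/mu = 30/42 = 0.7143

0.7143


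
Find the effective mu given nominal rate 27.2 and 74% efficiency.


Effective rate = mu * efficiency = 27.2 * 0.74 = 20.13 per hour

20.13 per hour


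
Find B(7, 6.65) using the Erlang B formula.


B(N,A) = (A^N/N!) / sum(A^k/k!, k=0..N) with N=7, A=6.65 = 0.2269

0.2269


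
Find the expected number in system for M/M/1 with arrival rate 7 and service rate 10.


rho = 7/10; L = rho/(1-rho) = 2.33

2.33


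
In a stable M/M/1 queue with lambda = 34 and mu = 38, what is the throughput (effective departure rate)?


For a stable queue (lambda < mu), throughput = lambda = 34 per hour

34 per hour


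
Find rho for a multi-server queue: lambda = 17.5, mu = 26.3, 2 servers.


rho = lambda / (c * mu) = 17.5 / (2 * 26.3) = 0.3327

0.3327


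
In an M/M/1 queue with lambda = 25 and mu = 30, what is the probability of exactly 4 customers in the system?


rho = 25/30; P(n) = (1-rho)*rho^n = (1-25/30)*(25/30)^4 = 0.0804

0.0804


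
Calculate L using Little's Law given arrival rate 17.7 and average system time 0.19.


L = lambda * W = 17.7 * 0.19 = 3.36

3.36


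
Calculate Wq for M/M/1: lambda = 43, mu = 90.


rho = 43/90; Wq = rho/(mu - lambda) = 0.0102 hours

0.0102 hours


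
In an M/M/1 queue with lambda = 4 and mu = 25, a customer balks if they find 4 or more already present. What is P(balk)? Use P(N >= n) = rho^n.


P(N >= 4) = rho^4 = (4/25)^4 = 0.0007

0.0007


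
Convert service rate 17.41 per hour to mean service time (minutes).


Mean service time = 60/mu = 60/17.41 = 3.45 minutes

3.45 minutes


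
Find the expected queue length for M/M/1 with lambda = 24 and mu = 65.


rho = 24/65; Lq = rho^2/(1-rho) = 0.22

0.22


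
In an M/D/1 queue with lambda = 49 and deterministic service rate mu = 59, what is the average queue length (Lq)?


M/D/1: Lq = rho^2 / (2*(1-rho)) where rho = 49/59; Lq = 2.03

2.03


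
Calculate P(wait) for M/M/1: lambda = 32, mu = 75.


P(wait) = rho = lambda/mu = 32/75 = 0.4267

0.4267


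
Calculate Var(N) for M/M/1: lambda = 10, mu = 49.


rho = 10/49; Var(N) = rho/(1-rho)^2 = 0.32

0.32


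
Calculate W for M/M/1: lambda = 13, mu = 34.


W = 1/(mu - lambda) = 1/(34 - 13) = 0.0476 hours

0.0476 hours


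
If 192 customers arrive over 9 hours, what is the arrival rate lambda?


lambda = total arrivals / time = 192 / 9 = 21.33 per hour

21.33 per hour


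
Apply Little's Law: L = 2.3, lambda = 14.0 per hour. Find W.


W = L / lambda = 2.3 / 14.0 = 0.1643 hours

0.1643 hours


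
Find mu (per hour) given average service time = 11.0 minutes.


mu = 60 / avg_service_time = 60 / 11.0 = 5.45 per hour

5.45 per hour


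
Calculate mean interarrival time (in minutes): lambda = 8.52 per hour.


Mean interarrival time = 60/lambda = 60/8.52 = 7.04 minutes

7.04 minutes


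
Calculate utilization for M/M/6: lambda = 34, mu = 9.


rho = lambda/(c*mu) = 34/(6*9) = 0.6296

0.6296


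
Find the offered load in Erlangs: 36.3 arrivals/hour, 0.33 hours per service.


Offered load a = lambda * E[S] = 36.3 * 0.33 = 11.98 Erlangs

11.98 Erlangs


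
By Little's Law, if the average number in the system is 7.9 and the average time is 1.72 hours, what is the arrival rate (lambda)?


lambda = L / W = 7.9 / 1.72 = 4.59 per hour

4.59 per hour


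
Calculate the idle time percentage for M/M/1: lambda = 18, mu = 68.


Idle fraction = (1 - rho) * 100 = (1 - 18/68) * 100 = 73.5%

73.5%


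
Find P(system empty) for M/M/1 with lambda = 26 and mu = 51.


P0 = 1 - rho = 1 - 26/51 = 0.4902

0.4902


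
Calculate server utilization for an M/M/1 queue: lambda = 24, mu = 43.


rho = lambda/mu = 24/43 = 0.5581

0.5581


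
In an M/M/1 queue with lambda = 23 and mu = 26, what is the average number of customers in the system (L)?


rho = 23/26; L = rho/(1-rho) = 7.67

7.67


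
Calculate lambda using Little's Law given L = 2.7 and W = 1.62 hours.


lambda = L / W = 2.7 / 1.62 = 1.67 per hour

1.67 per hour


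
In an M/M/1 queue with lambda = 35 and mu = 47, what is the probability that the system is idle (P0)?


P0 = 1 - rho = 1 - 35/47 = 0.2553

0.2553


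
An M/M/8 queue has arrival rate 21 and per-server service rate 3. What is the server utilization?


rho = lambda/(c*mu) = 21/(8*3) = 0.875

0.875


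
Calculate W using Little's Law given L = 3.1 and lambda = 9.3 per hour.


W = L / lambda = 3.1 / 9.3 = 0.3333 hours

0.3333 hours


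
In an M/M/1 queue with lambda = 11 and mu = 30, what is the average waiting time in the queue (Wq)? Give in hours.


rho = 11/30; Wq = rho/(mu - lambda) = 0.0193 hours

0.0193 hours


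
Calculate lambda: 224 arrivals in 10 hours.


lambda = total arrivals / time = 224 / 10 = 22.4 per hour

22.4 per hour


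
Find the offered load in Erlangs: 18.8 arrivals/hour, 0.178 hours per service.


Offered load a = lambda * E[S] = 18.8 * 0.178 = 3.35 Erlangs

3.35 Erlangs


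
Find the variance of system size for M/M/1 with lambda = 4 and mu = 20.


rho = 4/20; Var(N) = rho/(1-rho)^2 = 0.31

0.31


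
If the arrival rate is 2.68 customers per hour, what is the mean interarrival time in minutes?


Mean interarrival time = 60/lambda = 60/2.68 = 22.39 minutes

22.39 minutes


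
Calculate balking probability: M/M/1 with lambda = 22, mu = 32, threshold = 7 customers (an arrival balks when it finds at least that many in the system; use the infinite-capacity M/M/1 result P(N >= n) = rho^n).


P(N >= 7) = rho^7 = (22/32)^7 = 0.0726

0.0726


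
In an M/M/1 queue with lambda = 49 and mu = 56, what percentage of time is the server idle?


Idle fraction = (1 - rho) * 100 = (1 - 49/56) * 100 = 12.5%

12.5%


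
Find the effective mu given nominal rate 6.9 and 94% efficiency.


Effective rate = mu * efficiency = 6.9 * 0.94 = 6.49 per hour

6.49 per hour


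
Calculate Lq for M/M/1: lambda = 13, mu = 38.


rho = 13/38; Lq = rho^2/(1-rho) = 0.18

0.18


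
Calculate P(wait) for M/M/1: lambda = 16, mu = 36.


P(wait) = rho = lambda/mu = 16/36 = 0.4444

0.4444


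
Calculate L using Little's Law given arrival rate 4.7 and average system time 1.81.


L = lambda * W = 4.7 * 1.81 = 8.51

8.51


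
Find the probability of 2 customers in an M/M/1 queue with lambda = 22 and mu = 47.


rho = 22/47; P(n) = (1-rho)*rho^n = (1-22/47)*(22/47)^2 = 0.1165

0.1165


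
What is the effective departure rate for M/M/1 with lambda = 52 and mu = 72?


For a stable queue (lambda < mu), throughput = lambda = 52 per hour

52 per hour


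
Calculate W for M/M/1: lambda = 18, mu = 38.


W = 1/(mu - lambda) = 1/(38 - 18) = 0.05 hours

0.05 hours


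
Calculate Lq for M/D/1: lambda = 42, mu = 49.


M/D/1: Lq = rho^2 / (2*(1-rho)) where rho = 42/49; Lq = 2.57

2.57


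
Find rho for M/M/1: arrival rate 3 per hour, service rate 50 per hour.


rho = lambda/mu = 3/50 = 0.06

0.06


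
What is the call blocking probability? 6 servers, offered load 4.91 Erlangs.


B(N,A) = (A^N/N!) / sum(A^k/k!, k=0..N) with N=6, A=4.91 = 0.1851

0.1851


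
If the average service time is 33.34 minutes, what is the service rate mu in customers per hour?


mu = 60 / avg_service_time = 60 / 33.34 = 1.8 per hour

1.8 per hour


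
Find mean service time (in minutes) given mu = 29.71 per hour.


Mean service time = 60/mu = 60/29.71 = 2.02 minutes

2.02 minutes


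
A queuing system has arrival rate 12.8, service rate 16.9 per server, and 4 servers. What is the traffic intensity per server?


rho = lambda / (c * mu) = 12.8 / (4 * 16.9) = 0.1893

0.1893


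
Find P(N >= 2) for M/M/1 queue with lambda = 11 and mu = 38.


P(N >= 2) = rho^2 = (11/38)^2 = 0.0838

0.0838


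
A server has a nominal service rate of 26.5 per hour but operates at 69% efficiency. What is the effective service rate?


Effective rate = mu * efficiency = 26.5 * 0.69 = 18.29 per hour

18.29 per hour


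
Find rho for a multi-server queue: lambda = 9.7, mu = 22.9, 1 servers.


rho = lambda / (c * mu) = 9.7 / (1 * 22.9) = 0.4236

0.4236


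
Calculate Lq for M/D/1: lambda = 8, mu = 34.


M/D/1: Lq = rho^2 / (2*(1-rho)) where rho = 8/34; Lq = 0.04

0.04


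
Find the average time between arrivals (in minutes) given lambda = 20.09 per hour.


Mean interarrival time = 60/lambda = 60/20.09 = 2.99 minutes

2.99 minutes


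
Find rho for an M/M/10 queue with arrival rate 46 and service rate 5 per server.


rho = lambda/(c*mu) = 46/(10*5) = 0.92

0.92


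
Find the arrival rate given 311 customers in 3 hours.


lambda = total arrivals / time = 311 / 3 = 103.67 per hour

103.67 per hour


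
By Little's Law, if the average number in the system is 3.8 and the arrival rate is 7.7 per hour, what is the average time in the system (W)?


W = L / lambda = 3.8 / 7.7 = 0.4935 hours

0.4935 hours


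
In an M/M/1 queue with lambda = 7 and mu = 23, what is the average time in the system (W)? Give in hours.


W = 1/(mu - lambda) = 1/(23 - 7) = 0.0625 hours

0.0625 hours


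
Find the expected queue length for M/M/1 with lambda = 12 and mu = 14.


rho = 12/14; Lq = rho^2/(1-rho) = 5.14

5.14


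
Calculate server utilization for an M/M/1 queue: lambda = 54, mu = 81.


rho = lambda/mu = 54/81 = 0.6667

0.6667


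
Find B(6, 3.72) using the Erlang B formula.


B(N,A) = (A^N/N!) / sum(A^k/k!, k=0..N) with N=6, A=3.72 = 0.0973

0.0973


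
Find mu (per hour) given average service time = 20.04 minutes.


mu = 60 / avg_service_time = 60 / 20.04 = 2.99 per hour

2.99 per hour


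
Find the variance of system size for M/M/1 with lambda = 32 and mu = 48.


rho = 32/48; Var(N) = rho/(1-rho)^2 = 6.0

6.0


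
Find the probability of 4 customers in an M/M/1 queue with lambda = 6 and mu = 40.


rho = 6/40; P(n) = (1-rho)*rho^n = (1-6/40)*(6/40)^4 = 0.0004

0.0004


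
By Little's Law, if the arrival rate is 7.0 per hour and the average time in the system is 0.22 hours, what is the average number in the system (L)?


L = lambda * W = 7.0 * 0.22 = 1.54

1.54


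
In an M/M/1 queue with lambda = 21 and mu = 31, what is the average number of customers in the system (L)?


rho = 21/31; L = rho/(1-rho) = 2.1

2.1


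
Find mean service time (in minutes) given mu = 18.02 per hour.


Mean service time = 60/mu = 60/18.02 = 3.33 minutes

3.33 minutes


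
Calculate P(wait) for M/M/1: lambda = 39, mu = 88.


P(wait) = rho = lambda/mu = 39/88 = 0.4432

0.4432


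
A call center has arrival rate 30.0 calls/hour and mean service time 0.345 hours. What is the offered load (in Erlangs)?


Offered load a = lambda * E[S] = 30.0 * 0.345 = 10.35 Erlangs

10.35 Erlangs


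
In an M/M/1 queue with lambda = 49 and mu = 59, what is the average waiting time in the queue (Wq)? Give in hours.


rho = 49/59; Wq = rho/(mu - lambda) = 0.0831 hours

0.0831 hours


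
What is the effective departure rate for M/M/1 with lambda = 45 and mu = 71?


For a stable queue (lambda < mu), throughput = lambda = 45 per hour

45 per hour


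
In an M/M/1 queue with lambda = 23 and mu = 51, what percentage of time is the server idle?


Idle fraction = (1 - rho) * 100 = (1 - 23/51) * 100 = 54.9%

54.9%


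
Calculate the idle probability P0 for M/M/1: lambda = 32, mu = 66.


P0 = 1 - rho = 1 - 32/66 = 0.5152

0.5152


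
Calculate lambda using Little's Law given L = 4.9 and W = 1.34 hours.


lambda = L / W = 4.9 / 1.34 = 3.66 per hour

3.66 per hour


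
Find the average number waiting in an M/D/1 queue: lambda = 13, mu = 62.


M/D/1: Lq = rho^2 / (2*(1-rho)) where rho = 13/62; Lq = 0.03

0.03


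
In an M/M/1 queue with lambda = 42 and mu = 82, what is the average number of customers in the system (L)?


rho = 42/82; L = rho/(1-rho) = 1.05

1.05


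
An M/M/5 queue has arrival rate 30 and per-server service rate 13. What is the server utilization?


rho = lambda/(c*mu) = 30/(5*13) = 0.4615

0.4615


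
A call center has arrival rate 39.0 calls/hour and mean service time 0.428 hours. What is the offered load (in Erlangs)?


Offered load a = lambda * E[S] = 39.0 * 0.428 = 16.69 Erlangs

16.69 Erlangs


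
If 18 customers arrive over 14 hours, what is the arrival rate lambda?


lambda = total arrivals / time = 18 / 14 = 1.29 per hour

1.29 per hour


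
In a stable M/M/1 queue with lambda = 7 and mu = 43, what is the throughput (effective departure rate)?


For a stable queue (lambda < mu), throughput = lambda = 7 per hour

7 per hour


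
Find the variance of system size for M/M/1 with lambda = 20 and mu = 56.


rho = 20/56; Var(N) = rho/(1-rho)^2 = 0.86

0.86


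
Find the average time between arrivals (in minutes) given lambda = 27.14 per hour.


Mean interarrival time = 60/lambda = 60/27.14 = 2.21 minutes

2.21 minutes


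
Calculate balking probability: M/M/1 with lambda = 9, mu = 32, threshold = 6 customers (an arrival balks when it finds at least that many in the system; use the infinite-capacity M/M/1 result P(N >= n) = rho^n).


P(N >= 6) = rho^6 = (9/32)^6 = 0.0005

0.0005


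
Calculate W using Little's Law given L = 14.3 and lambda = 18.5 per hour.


W = L / lambda = 14.3 / 18.5 = 0.773 hours

0.773 hours


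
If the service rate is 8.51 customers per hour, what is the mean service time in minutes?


Mean service time = 60/mu = 60/8.51 = 7.05 minutes

7.05 minutes


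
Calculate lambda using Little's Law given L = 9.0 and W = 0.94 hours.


lambda = L / W = 9.0 / 0.94 = 9.57 per hour

9.57 per hour


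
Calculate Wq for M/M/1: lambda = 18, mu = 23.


rho = 18/23; Wq = rho/(mu - lambda) = 0.1565 hours

0.1565 hours


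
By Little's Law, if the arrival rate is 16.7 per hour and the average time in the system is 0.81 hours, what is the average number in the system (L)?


L = lambda * W = 16.7 * 0.81 = 13.53

13.53


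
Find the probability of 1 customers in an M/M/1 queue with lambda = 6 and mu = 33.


rho = 6/33; P(n) = (1-rho)*rho^n = (1-6/33)*(6/33)^1 = 0.1488

0.1488


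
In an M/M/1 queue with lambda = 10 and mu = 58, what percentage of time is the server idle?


Idle fraction = (1 - rho) * 100 = (1 - 10/58) * 100 = 82.8%

82.8%


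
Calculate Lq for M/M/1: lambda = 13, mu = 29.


rho = 13/29; Lq = rho^2/(1-rho) = 0.36

0.36


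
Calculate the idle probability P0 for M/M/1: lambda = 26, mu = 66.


P0 = 1 - rho = 1 - 26/66 = 0.6061

0.6061


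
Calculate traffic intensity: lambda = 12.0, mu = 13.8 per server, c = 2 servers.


rho = lambda / (c * mu) = 12.0 / (2 * 13.8) = 0.4348

0.4348


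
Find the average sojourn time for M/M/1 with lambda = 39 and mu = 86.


W = 1/(mu - lambda) = 1/(86 - 39) = 0.0213 hours

0.0213 hours


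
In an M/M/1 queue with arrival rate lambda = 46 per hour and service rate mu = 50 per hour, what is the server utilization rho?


rho = lambda/mu = 46/50 = 0.92

0.92


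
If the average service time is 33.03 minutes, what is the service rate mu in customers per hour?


mu = 60 / avg_service_time = 60 / 33.03 = 1.82 per hour

1.82 per hour


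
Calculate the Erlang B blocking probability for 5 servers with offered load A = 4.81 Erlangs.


B(N,A) = (A^N/N!) / sum(A^k/k!, k=0..N) with N=5, A=4.81 = 0.2693

0.2693


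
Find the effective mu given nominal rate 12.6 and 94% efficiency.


Effective rate = mu * efficiency = 12.6 * 0.94 = 11.84 per hour

11.84 per hour


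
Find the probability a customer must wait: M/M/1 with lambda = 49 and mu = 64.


P(wait) = rho = lambda/mu = 49/64 = 0.7656

0.7656


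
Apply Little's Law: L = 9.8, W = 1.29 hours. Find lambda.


lambda = L / W = 9.8 / 1.29 = 7.6 per hour

7.6 per hour


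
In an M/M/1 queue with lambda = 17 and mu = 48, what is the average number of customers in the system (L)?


rho = 17/48; L = rho/(1-rho) = 0.55

0.55


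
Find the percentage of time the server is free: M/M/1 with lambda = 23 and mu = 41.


Idle fraction = (1 - rho) * 100 = (1 - 23/41) * 100 = 43.9%

43.9%


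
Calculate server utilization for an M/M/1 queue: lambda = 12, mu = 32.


rho = lambda/mu = 12/32 = 0.375

0.375


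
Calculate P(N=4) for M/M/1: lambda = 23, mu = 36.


rho = 23/36; P(n) = (1-rho)*rho^n = (1-23/36)*(23/36)^4 = 0.0602

0.0602


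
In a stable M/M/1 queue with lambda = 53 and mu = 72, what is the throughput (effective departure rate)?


For a stable queue (lambda < mu), throughput = lambda = 53 per hour

53 per hour


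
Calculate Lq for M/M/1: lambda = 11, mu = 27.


rho = 11/27; Lq = rho^2/(1-rho) = 0.28

0.28


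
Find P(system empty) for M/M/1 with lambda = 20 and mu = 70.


P0 = 1 - rho = 1 - 20/70 = 0.7143

0.7143


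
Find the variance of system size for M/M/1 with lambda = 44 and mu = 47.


rho = 44/47; Var(N) = rho/(1-rho)^2 = 229.78

229.78


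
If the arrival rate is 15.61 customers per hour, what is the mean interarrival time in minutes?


Mean interarrival time = 60/lambda = 60/15.61 = 3.84 minutes

3.84 minutes


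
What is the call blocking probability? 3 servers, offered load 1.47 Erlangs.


B(N,A) = (A^N/N!) / sum(A^k/k!, k=0..N) with N=3, A=1.47 = 0.1298

0.1298


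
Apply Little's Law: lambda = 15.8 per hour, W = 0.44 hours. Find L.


L = lambda * W = 15.8 * 0.44 = 6.95

6.95


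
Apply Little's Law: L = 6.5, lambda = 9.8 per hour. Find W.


W = L / lambda = 6.5 / 9.8 = 0.6633 hours

0.6633 hours


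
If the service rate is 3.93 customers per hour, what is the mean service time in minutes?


Mean service time = 60/mu = 60/3.93 = 15.27 minutes

15.27 minutes


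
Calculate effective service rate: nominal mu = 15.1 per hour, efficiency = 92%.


Effective rate = mu * efficiency = 15.1 * 0.92 = 13.89 per hour

13.89 per hour


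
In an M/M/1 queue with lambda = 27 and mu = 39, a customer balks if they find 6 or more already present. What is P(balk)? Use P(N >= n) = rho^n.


P(N >= 6) = rho^6 = (27/39)^6 = 0.1101

0.1101


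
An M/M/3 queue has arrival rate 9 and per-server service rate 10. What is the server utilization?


rho = lambda/(c*mu) = 9/(3*10) = 0.3

0.3


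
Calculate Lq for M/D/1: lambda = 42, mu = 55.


M/D/1: Lq = rho^2 / (2*(1-rho)) where rho = 42/55; Lq = 1.23

1.23


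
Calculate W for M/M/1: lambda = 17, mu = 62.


W = 1/(mu - lambda) = 1/(62 - 17) = 0.0222 hours

0.0222 hours


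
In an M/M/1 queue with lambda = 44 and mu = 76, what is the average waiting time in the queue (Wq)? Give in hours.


rho = 44/76; Wq = rho/(mu - lambda) = 0.0181 hours

0.0181 hours


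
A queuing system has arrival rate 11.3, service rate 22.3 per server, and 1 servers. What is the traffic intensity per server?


rho = lambda / (c * mu) = 11.3 / (1 * 22.3) = 0.5067

0.5067


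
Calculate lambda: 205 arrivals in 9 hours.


lambda = total arrivals / time = 205 / 9 = 22.78 per hour

22.78 per hour


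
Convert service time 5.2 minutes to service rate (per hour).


mu = 60 / avg_service_time = 60 / 5.2 = 11.54 per hour

11.54 per hour


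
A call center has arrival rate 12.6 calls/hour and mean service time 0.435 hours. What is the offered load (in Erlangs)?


Offered load a = lambda * E[S] = 12.6 * 0.435 = 5.48 Erlangs

5.48 Erlangs


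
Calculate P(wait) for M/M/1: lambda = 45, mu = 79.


P(wait) = rho = lambda/mu = 45/79 = 0.5696

0.5696


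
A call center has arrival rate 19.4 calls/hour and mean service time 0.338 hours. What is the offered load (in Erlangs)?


Offered load a = lambda * E[S] = 19.4 * 0.338 = 6.56 Erlangs

6.56 Erlangs


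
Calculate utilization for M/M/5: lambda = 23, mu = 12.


rho = lambda/(c*mu) = 23/(5*12) = 0.3833

0.3833


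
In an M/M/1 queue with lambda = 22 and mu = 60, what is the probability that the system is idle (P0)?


P0 = 1 - rho = 1 - 22/60 = 0.6333

0.6333


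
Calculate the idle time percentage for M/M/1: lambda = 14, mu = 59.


Idle fraction = (1 - rho) * 100 = (1 - 14/59) * 100 = 76.3%

76.3%


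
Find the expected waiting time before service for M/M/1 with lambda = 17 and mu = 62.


rho = 17/62; Wq = rho/(mu - lambda) = 0.0061 hours

0.0061 hours


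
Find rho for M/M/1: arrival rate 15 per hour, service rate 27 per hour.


rho = lambda/mu = 15/27 = 0.5556

0.5556


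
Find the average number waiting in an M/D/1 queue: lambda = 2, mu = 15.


M/D/1: Lq = rho^2 / (2*(1-rho)) where rho = 2/15; Lq = 0.01

0.01


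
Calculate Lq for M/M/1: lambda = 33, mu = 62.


rho = 33/62; Lq = rho^2/(1-rho) = 0.61

0.61


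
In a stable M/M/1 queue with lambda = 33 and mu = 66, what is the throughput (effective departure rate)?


For a stable queue (lambda < mu), throughput = lambda = 33 per hour

33 per hour


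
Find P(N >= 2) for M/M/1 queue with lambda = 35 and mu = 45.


P(N >= 2) = rho^2 = (35/45)^2 = 0.6049

0.6049


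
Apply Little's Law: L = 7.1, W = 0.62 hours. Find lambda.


lambda = L / W = 7.1 / 0.62 = 11.45 per hour

11.45 per hour


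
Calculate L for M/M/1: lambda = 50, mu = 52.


rho = 50/52; L = rho/(1-rho) = 25.0

25.0


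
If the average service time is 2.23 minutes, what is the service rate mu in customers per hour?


mu = 60 / avg_service_time = 60 / 2.23 = 26.91 per hour

26.91 per hour


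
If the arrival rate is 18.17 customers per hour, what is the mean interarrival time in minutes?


Mean interarrival time = 60/lambda = 60/18.17 = 3.3 minutes

3.3 minutes
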